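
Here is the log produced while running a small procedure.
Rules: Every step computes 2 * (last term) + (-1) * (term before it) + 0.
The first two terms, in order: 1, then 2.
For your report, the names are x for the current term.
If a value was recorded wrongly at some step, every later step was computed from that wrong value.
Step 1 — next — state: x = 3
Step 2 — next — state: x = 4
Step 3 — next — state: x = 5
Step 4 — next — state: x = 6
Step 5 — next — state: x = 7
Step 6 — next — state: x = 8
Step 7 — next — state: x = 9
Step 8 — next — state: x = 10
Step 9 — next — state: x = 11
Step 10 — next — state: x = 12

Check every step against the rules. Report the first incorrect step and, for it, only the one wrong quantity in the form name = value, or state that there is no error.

no error

Recomputing the run from the initial state:
step 1: x = 3
step 2: x = 4
step 3: x = 5
step 4: x = 6
step 5: x = 7
step 6: x = 8
step 7: x = 9
step 8: x = 10
step 9: x = 11
step 10: x = 12
This matches the log at every step.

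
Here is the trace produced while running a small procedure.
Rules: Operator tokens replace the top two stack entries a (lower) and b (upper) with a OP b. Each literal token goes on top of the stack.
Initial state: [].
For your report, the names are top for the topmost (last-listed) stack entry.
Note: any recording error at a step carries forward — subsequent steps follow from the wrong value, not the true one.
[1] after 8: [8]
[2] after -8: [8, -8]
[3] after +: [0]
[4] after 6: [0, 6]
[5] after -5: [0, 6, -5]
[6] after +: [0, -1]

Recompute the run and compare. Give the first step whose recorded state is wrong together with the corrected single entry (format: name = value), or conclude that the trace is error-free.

1. push 8: top = 8 (same as recorded)
2. push -8: top = -8 (checks out)
3. 8 + -8 = 0 (same as recorded)
4. push 6: top = 6 (same as recorded)
5. push -5: top = -5 (in agreement)
6. 6 + -5 = 1 (first mismatch against the trace)
That makes step 6 the first incorrect line — top = 1 is what it should show.

step 6, top = 1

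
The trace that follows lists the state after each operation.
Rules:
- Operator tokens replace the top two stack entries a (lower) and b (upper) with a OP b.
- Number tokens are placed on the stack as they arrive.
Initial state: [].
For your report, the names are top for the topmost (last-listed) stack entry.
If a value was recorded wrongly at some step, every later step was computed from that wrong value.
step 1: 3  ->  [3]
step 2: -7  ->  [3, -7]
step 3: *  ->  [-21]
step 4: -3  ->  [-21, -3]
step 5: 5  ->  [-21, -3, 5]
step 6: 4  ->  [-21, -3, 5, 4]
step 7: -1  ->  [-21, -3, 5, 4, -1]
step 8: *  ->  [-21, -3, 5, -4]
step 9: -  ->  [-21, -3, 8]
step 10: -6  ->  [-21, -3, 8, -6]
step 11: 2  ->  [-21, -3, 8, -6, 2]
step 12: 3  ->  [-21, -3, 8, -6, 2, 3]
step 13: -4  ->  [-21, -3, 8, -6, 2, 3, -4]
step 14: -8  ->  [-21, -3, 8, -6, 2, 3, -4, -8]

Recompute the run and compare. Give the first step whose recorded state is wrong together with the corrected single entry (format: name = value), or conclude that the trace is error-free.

step 9, top = 9

Step 1: push 3: top = 3 — exactly as logged.
Step 2: push -7: top = -7 — exactly as logged.
Step 3: 3 * -7 = -21 — checks out.
Step 4: push -3: top = -3 — same as recorded.
Step 5: push 5: top = 5 — agrees with the trace.
Step 6: push 4: top = 4 — verified.
Step 7: push -1: top = -1 — confirmed correct.
Step 8: 4 * -1 = -4 — confirmed correct.
Step 9: 5 - -4 = 9 — the entry is off here.
Conclusion: step 9 carries the first error; the entry should be top = 9.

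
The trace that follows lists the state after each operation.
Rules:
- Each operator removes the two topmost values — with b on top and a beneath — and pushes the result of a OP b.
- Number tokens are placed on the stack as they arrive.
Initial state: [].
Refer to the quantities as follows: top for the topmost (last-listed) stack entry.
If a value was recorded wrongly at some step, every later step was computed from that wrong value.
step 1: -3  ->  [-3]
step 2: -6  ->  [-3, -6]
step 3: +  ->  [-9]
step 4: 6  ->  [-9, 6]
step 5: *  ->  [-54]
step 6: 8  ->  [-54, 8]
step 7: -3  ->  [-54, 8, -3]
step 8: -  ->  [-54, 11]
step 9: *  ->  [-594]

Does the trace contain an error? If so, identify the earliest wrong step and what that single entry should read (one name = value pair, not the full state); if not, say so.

step 1: push -3: top = -3 -> checks out
step 2: push -6: top = -6 -> confirmed correct
step 3: -3 + -6 = -9 -> exactly as logged
step 4: push 6: top = 6 -> verified
step 5: -9 * 6 = -54 -> agrees with the trace
step 6: push 8: top = 8 -> matches
step 7: push -3: top = -3 -> verified
step 8: 8 - -3 = 11 -> agrees with the trace
step 9: -54 * 11 = -594 -> in agreement
All steps check out; nothing to correct.

no error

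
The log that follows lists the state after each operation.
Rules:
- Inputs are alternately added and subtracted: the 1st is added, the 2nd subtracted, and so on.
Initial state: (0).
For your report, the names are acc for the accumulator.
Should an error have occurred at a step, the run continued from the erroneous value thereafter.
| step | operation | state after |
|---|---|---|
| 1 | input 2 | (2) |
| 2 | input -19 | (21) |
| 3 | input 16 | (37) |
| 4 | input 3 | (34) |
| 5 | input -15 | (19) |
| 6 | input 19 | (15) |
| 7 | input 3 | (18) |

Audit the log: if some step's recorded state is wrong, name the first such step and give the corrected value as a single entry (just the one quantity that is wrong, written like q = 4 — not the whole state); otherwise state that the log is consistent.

1. acc = 0 + 2 = 2 (exactly as logged)
2. acc = 2 - -19 = 21 (consistent with the log)
3. acc = 21 + 16 = 37 (consistent with the log)
4. acc = 37 - 3 = 34 (same as recorded)
5. acc = 34 + -15 = 19 (exactly as logged)
6. acc = 19 - 19 = 0 (not what was recorded)
First deviation found at step 6; the corrected entry is acc = 0.

step 6, acc = 0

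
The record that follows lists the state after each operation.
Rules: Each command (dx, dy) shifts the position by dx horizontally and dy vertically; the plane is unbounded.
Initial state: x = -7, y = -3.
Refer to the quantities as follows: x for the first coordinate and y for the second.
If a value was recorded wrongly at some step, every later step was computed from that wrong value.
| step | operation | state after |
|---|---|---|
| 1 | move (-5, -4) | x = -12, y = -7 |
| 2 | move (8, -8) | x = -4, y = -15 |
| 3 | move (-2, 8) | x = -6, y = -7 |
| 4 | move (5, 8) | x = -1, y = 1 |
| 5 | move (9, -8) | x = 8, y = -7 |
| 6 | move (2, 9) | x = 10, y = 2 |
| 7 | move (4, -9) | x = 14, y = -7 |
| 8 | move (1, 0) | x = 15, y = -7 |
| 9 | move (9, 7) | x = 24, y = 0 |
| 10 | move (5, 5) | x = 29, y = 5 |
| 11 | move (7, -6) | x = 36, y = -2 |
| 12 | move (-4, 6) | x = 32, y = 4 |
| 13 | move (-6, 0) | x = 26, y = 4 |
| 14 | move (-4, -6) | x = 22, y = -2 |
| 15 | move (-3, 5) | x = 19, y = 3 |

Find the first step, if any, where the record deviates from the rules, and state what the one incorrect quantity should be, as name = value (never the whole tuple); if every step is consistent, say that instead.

Recomputing the run from the initial state:
step 1: x = -12, y = -7
step 2: x = -4, y = -15
step 3: x = -6, y = -7
step 4: x = -1, y = 1
step 5: x = 8, y = -7
step 6: x = 10, y = 2
step 7: x = 14, y = -7
step 8: x = 15, y = -7
step 9: x = 24, y = 0
step 10: x = 29, y = 5
step 11: x = 36, y = -1
step 12: x = 32, y = 5
step 13: x = 26, y = 5
step 14: x = 22, y = -1
step 15: x = 19, y = 4
The first disagreement with the record is at step 11, where the value should be y = -1.

step 11, y = -1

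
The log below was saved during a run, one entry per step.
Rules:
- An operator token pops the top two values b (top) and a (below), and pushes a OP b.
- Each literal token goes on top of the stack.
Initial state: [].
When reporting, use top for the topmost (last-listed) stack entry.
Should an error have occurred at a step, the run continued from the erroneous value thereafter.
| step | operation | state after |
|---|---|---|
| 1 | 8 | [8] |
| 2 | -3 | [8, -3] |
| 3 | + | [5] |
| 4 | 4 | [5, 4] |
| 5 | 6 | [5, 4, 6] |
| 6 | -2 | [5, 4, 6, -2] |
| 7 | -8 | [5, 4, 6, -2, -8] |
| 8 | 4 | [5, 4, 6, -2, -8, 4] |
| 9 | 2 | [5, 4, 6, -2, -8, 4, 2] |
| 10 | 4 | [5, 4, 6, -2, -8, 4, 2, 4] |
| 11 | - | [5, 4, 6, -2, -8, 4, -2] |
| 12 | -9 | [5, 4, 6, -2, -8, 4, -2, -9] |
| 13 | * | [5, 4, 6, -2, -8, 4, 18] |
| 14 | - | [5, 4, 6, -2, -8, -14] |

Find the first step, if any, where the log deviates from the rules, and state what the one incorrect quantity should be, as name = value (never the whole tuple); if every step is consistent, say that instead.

no error

Recomputing the run from the initial state:
step 1: [8]
step 2: [8, -3]
step 3: [5]
step 4: [5, 4]
step 5: [5, 4, 6]
step 6: [5, 4, 6, -2]
step 7: [5, 4, 6, -2, -8]
step 8: [5, 4, 6, -2, -8, 4]
step 9: [5, 4, 6, -2, -8, 4, 2]
step 10: [5, 4, 6, -2, -8, 4, 2, 4]
step 11: [5, 4, 6, -2, -8, 4, -2]
step 12: [5, 4, 6, -2, -8, 4, -2, -9]
step 13: [5, 4, 6, -2, -8, 4, 18]
step 14: [5, 4, 6, -2, -8, -14]
This matches the log at every step.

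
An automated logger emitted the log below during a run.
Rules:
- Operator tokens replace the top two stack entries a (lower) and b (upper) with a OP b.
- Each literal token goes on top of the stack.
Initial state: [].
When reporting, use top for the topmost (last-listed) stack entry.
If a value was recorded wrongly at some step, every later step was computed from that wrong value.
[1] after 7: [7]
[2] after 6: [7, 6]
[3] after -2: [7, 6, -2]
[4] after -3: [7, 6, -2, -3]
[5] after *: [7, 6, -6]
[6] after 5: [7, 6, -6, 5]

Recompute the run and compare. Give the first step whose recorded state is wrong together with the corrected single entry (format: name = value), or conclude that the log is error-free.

step 5, top = 6

1. push 7: top = 7 (agrees with the log)
2. push 6: top = 6 (no discrepancy)
3. push -2: top = -2 (consistent with the log)
4. push -3: top = -3 (verified)
5. -2 * -3 = 6 (first mismatch against the log)
The earliest wrong entry is at step 5: it should read top = 6.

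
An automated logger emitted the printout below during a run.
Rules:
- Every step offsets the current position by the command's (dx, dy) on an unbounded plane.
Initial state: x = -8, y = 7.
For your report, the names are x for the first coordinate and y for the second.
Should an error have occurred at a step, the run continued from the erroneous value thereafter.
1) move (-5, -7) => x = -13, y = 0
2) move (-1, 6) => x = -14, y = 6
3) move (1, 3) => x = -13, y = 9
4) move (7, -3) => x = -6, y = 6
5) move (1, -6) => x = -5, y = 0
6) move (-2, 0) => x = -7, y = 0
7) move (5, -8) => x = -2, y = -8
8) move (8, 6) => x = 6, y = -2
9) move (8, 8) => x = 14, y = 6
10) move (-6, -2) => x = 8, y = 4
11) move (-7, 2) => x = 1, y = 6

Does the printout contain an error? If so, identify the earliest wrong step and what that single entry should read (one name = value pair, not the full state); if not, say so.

no error

step 1: x = -8 + (-5) = -13, y = 7 + (-7) = 0 -> in agreement
step 2: x = -13 + (-1) = -14, y = 0 + (6) = 6 -> checks out
step 3: x = -14 + (1) = -13, y = 6 + (3) = 9 -> consistent with the printout
step 4: x = -13 + (7) = -6, y = 9 + (-3) = 6 -> same as recorded
step 5: x = -6 + (1) = -5, y = 6 + (-6) = 0 -> matches
step 6: x = -5 + (-2) = -7, y = 0 + (0) = 0 -> consistent with the printout
step 7: x = -7 + (5) = -2, y = 0 + (-8) = -8 -> confirmed correct
step 8: x = -2 + (8) = 6, y = -8 + (6) = -2 -> same as recorded
step 9: x = 6 + (8) = 14, y = -2 + (8) = 6 -> consistent with the printout
step 10: x = 14 + (-6) = 8, y = 6 + (-2) = 4 -> in agreement
step 11: x = 8 + (-7) = 1, y = 4 + (2) = 6 -> verified
Every step is consistent.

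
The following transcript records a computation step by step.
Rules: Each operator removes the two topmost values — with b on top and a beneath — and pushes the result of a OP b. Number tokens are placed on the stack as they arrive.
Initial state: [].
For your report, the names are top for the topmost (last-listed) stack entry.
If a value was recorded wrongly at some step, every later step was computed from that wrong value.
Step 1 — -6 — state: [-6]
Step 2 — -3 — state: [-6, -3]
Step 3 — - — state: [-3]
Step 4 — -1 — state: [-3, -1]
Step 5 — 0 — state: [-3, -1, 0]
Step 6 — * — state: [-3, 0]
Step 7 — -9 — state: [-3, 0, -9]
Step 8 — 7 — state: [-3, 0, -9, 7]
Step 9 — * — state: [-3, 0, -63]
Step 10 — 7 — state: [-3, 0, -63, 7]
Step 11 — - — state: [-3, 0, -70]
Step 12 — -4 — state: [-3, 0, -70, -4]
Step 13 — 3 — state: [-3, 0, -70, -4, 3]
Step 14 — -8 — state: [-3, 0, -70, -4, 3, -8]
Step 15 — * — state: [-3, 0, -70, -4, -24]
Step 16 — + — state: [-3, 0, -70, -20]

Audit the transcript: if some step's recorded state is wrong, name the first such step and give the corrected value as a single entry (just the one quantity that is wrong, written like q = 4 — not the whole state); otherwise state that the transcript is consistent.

step 1: push -6: top = -6 -> consistent with the transcript
step 2: push -3: top = -3 -> agrees with the transcript
step 3: -6 - -3 = -3 -> same as recorded
step 4: push -1: top = -1 -> agrees with the transcript
step 5: push 0: top = 0 -> exactly as logged
step 6: -1 * 0 = 0 -> consistent with the transcript
step 7: push -9: top = -9 -> consistent with the transcript
step 8: push 7: top = 7 -> exactly as logged
step 9: -9 * 7 = -63 -> same as recorded
step 10: push 7: top = 7 -> agrees with the transcript
step 11: -63 - 7 = -70 -> consistent with the transcript
step 12: push -4: top = -4 -> exactly as logged
step 13: push 3: top = 3 -> verified
step 14: push -8: top = -8 -> same as recorded
step 15: 3 * -8 = -24 -> in agreement
step 16: -4 + -24 = -28 -> the transcript disagrees here
So the first discrepancy is step 16, where the right value is top = -28.

step 16, top = -28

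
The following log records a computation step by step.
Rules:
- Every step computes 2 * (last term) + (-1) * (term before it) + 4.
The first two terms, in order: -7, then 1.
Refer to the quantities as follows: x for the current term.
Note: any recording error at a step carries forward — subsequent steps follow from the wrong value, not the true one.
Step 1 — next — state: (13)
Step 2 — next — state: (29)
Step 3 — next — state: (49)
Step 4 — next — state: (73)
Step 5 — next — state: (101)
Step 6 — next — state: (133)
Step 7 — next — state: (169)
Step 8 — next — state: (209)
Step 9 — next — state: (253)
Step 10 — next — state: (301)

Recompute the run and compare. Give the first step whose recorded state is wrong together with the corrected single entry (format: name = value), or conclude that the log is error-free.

step 1: x = 2*(1) + (-1)*(-7) + (4) = 13 -> verified
step 2: x = 2*(13) + (-1)*(1) + (4) = 29 -> no discrepancy
step 3: x = 2*(29) + (-1)*(13) + (4) = 49 -> same as recorded
step 4: x = 2*(49) + (-1)*(29) + (4) = 73 -> exactly as logged
step 5: x = 2*(73) + (-1)*(49) + (4) = 101 -> agrees with the log
step 6: x = 2*(101) + (-1)*(73) + (4) = 133 -> consistent with the log
step 7: x = 2*(133) + (-1)*(101) + (4) = 169 -> no discrepancy
step 8: x = 2*(169) + (-1)*(133) + (4) = 209 -> no discrepancy
step 9: x = 2*(209) + (-1)*(169) + (4) = 253 -> confirmed correct
step 10: x = 2*(253) + (-1)*(209) + (4) = 301 -> consistent with the log
All steps check out; nothing to correct.

no error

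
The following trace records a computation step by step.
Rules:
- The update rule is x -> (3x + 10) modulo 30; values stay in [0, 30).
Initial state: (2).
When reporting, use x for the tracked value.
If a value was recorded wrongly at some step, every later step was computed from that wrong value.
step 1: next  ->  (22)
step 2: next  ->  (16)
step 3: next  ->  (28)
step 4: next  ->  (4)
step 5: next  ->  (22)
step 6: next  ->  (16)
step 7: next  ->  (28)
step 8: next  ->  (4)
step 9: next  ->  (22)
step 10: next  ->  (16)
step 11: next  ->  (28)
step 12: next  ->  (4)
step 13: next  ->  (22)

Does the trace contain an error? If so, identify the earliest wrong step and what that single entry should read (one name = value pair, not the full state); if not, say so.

step 1, x = 16

1. x = (3*2 + 10) mod 30 = 16 (the recorded entry deviates here)
Step 1 is the first one off; corrected, x = 16.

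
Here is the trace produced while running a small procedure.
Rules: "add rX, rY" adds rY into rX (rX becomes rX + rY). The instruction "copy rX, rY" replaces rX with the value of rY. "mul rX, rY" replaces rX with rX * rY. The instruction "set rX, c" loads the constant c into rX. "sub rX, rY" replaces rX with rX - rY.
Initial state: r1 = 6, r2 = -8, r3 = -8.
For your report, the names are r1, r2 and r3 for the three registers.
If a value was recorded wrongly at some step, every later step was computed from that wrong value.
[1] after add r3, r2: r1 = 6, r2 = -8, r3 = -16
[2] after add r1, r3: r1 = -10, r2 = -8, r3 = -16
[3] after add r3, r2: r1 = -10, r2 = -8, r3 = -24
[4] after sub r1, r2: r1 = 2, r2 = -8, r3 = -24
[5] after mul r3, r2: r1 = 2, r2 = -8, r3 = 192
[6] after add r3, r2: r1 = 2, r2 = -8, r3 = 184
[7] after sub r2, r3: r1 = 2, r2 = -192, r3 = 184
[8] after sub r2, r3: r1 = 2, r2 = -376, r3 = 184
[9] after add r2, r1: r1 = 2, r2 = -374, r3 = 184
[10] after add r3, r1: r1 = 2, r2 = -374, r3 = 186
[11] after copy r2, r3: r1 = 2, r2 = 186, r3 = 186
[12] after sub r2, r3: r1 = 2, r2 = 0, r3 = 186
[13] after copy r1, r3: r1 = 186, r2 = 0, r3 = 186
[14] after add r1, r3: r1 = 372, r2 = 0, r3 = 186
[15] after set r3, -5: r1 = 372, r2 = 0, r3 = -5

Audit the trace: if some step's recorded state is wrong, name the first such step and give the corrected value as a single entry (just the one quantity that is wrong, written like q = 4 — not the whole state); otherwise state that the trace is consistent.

step 1: r3 = -8 + -8 = -16 -> same as recorded
step 2: r1 = 6 + -16 = -10 -> in agreement
step 3: r3 = -16 + -8 = -24 -> in agreement
step 4: r1 = -10 - -8 = -2 -> not what was recorded
First deviation found at step 4; the corrected entry is r1 = -2.

step 4, r1 = -2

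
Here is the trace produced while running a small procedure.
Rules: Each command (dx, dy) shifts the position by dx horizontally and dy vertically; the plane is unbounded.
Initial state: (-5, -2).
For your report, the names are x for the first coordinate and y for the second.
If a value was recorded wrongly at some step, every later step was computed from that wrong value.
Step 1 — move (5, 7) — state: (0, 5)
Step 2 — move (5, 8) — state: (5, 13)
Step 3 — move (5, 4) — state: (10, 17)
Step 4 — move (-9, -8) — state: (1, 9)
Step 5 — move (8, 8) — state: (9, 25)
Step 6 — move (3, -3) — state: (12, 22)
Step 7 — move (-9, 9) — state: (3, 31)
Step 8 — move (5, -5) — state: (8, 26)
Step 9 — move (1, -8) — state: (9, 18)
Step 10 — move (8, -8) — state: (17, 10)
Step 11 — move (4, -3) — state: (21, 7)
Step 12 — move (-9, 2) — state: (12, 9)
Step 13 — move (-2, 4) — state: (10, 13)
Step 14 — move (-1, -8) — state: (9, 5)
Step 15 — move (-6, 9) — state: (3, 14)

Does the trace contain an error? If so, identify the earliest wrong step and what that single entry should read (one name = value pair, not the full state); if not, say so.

step 5, y = 17

Recomputing the run from the initial state:
step 1: x = 0, y = 5
step 2: x = 5, y = 13
step 3: x = 10, y = 17
step 4: x = 1, y = 9
step 5: x = 9, y = 17
step 6: x = 12, y = 14
step 7: x = 3, y = 23
step 8: x = 8, y = 18
step 9: x = 9, y = 10
step 10: x = 17, y = 2
step 11: x = 21, y = -1
step 12: x = 12, y = 1
step 13: x = 10, y = 5
step 14: x = 9, y = -3
step 15: x = 3, y = 6
The first disagreement with the trace is at step 5, where the value should be y = 17.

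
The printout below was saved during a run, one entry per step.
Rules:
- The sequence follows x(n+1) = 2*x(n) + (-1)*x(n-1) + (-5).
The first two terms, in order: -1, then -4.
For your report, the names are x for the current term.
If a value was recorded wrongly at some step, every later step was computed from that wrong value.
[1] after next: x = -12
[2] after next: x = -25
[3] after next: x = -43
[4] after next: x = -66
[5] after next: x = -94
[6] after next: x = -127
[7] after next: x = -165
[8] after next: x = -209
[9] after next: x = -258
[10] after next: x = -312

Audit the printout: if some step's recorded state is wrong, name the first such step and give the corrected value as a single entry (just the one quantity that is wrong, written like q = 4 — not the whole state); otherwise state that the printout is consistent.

Step 1: x = 2*(-4) + (-1)*(-1) + (-5) = -12 — exactly as logged.
Step 2: x = 2*(-12) + (-1)*(-4) + (-5) = -25 — consistent with the printout.
Step 3: x = 2*(-25) + (-1)*(-12) + (-5) = -43 — no discrepancy.
Step 4: x = 2*(-43) + (-1)*(-25) + (-5) = -66 — confirmed correct.
Step 5: x = 2*(-66) + (-1)*(-43) + (-5) = -94 — consistent with the printout.
Step 6: x = 2*(-94) + (-1)*(-66) + (-5) = -127 — agrees with the printout.
Step 7: x = 2*(-127) + (-1)*(-94) + (-5) = -165 — exactly as logged.
Step 8: x = 2*(-165) + (-1)*(-127) + (-5) = -208 — a discrepancy with the printout.
So the first discrepancy is step 8, where the right value is x = -208.

step 8, x = -208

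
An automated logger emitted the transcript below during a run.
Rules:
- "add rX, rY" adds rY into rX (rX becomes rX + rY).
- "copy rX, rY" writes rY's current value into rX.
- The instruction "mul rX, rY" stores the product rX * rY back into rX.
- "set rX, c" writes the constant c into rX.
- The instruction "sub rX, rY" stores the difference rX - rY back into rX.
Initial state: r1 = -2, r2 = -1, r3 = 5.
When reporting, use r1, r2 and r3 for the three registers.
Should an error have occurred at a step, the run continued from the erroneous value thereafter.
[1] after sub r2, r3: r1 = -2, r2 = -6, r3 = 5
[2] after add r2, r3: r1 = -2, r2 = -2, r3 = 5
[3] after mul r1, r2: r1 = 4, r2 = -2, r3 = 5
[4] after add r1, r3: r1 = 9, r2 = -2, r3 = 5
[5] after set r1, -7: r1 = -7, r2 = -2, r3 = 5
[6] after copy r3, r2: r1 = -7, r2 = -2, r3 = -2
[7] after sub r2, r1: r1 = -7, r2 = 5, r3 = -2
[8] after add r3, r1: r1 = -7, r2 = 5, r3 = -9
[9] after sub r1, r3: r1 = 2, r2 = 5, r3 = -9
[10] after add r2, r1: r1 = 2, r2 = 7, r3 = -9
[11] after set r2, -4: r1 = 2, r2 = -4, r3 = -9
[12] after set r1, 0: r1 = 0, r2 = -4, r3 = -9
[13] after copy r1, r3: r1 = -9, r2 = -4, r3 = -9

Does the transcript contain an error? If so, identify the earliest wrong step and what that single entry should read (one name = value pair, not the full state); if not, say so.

Recomputing the run from the initial state:
step 1: r1 = -2, r2 = -6, r3 = 5
step 2: r1 = -2, r2 = -1, r3 = 5
step 3: r1 = 2, r2 = -1, r3 = 5
step 4: r1 = 7, r2 = -1, r3 = 5
step 5: r1 = -7, r2 = -1, r3 = 5
step 6: r1 = -7, r2 = -1, r3 = -1
step 7: r1 = -7, r2 = 6, r3 = -1
step 8: r1 = -7, r2 = 6, r3 = -8
step 9: r1 = 1, r2 = 6, r3 = -8
step 10: r1 = 1, r2 = 7, r3 = -8
step 11: r1 = 1, r2 = -4, r3 = -8
step 12: r1 = 0, r2 = -4, r3 = -8
step 13: r1 = -8, r2 = -4, r3 = -8
The first disagreement with the transcript is at step 2, where the value should be r2 = -1.

step 2, r2 = -1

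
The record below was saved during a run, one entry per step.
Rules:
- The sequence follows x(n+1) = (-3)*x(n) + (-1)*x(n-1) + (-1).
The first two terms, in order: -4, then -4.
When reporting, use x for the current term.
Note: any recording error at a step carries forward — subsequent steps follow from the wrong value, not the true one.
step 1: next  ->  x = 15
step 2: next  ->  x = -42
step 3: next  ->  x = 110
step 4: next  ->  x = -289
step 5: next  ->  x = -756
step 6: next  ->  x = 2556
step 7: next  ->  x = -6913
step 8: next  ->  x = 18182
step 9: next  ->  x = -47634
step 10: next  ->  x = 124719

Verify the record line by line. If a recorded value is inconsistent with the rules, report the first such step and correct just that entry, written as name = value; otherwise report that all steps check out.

step 5, x = 756

Recomputing the run from the initial state:
step 1: x = 15
step 2: x = -42
step 3: x = 110
step 4: x = -289
step 5: x = 756
step 6: x = -1980
step 7: x = 5183
step 8: x = -13570
step 9: x = 35526
step 10: x = -93009
The first disagreement with the record is at step 5, where the value should be x = 756.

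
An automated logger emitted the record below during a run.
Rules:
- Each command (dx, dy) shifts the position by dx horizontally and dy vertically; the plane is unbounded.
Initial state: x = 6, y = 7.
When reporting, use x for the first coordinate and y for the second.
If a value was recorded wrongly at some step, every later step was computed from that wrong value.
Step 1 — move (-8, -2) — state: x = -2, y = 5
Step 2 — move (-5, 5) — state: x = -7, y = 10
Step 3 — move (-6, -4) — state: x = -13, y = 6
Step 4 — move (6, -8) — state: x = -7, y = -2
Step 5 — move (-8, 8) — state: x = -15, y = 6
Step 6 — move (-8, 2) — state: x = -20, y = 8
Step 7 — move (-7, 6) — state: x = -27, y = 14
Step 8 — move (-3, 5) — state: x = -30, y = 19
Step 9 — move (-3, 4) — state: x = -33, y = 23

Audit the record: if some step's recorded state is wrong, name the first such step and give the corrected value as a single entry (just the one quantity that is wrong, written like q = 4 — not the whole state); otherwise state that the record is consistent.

Step 1: x = 6 + (-8) = -2, y = 7 + (-2) = 5 — no discrepancy.
Step 2: x = -2 + (-5) = -7, y = 5 + (5) = 10 — checks out.
Step 3: x = -7 + (-6) = -13, y = 10 + (-4) = 6 — no discrepancy.
Step 4: x = -13 + (6) = -7, y = 6 + (-8) = -2 — exactly as logged.
Step 5: x = -7 + (-8) = -15, y = -2 + (8) = 6 — same as recorded.
Step 6: x = -15 + (-8) = -23, y = 6 + (2) = 8 — first mismatch against the record.
That makes step 6 the first incorrect line — x = -23 is what it should show.

step 6, x = -23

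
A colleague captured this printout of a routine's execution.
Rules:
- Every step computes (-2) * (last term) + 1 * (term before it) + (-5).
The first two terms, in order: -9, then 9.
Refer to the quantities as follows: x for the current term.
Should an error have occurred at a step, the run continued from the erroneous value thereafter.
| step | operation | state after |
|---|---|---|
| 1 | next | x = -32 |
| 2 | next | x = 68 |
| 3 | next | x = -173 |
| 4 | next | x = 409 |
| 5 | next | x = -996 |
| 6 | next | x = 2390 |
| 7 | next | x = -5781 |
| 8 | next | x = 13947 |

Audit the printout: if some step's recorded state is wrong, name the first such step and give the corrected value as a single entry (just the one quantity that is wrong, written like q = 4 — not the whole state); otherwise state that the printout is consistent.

step 6, x = 2396

1. x = -2*(9) + (1)*(-9) + (-5) = -32 (matches)
2. x = -2*(-32) + (1)*(9) + (-5) = 68 (agrees with the printout)
3. x = -2*(68) + (1)*(-32) + (-5) = -173 (same as recorded)
4. x = -2*(-173) + (1)*(68) + (-5) = 409 (agrees with the printout)
5. x = -2*(409) + (1)*(-173) + (-5) = -996 (checks out)
6. x = -2*(-996) + (1)*(409) + (-5) = 2396 (not what was recorded)
The earliest wrong entry is at step 6: it should read x = 2396.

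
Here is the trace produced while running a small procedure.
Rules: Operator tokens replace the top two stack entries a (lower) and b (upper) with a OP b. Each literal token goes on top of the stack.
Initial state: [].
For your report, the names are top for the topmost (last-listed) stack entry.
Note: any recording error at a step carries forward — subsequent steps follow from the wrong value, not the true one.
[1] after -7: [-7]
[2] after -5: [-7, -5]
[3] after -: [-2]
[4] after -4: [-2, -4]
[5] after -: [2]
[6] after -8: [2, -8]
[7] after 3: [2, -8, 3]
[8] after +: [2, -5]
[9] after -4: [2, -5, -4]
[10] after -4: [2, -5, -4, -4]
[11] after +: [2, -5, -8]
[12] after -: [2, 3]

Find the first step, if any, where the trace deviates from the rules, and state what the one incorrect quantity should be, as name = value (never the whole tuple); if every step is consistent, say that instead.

step 1: push -7: top = -7 -> no discrepancy
step 2: push -5: top = -5 -> no discrepancy
step 3: -7 - -5 = -2 -> same as recorded
step 4: push -4: top = -4 -> in agreement
step 5: -2 - -4 = 2 -> matches
step 6: push -8: top = -8 -> same as recorded
step 7: push 3: top = 3 -> exactly as logged
step 8: -8 + 3 = -5 -> verified
step 9: push -4: top = -4 -> checks out
step 10: push -4: top = -4 -> matches
step 11: -4 + -4 = -8 -> consistent with the trace
step 12: -5 - -8 = 3 -> verified
Nothing is out of place; the run is error-free.

no error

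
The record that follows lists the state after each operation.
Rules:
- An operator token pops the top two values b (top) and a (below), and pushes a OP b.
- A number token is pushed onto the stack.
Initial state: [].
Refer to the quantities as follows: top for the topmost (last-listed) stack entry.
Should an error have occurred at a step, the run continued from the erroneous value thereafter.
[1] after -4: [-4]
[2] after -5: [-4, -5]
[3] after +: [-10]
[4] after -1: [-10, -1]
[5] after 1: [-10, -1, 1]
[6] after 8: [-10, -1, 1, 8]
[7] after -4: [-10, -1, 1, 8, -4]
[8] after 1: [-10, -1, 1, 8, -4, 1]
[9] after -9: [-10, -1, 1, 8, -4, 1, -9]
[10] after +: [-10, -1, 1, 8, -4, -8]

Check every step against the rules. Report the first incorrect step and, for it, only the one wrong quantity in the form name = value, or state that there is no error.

step 3, top = -9

Step 1: push -4: top = -4 — consistent with the record.
Step 2: push -5: top = -5 — consistent with the record.
Step 3: -4 + -5 = -9 — a discrepancy with the record.
Step 3 is the first one off; corrected, top = -9.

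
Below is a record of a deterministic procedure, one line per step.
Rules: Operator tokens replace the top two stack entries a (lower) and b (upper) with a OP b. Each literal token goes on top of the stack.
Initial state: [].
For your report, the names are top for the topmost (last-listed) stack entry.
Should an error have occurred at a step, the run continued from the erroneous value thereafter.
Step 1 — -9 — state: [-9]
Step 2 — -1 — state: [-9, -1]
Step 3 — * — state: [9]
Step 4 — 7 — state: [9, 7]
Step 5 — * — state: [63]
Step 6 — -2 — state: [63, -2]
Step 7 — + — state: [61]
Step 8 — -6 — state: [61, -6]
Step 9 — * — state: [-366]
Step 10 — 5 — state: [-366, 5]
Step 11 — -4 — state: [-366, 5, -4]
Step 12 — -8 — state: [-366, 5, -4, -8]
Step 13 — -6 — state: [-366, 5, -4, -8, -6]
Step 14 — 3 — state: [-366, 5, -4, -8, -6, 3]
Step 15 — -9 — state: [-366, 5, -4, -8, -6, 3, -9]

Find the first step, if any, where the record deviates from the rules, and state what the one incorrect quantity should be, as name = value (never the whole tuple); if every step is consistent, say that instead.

Recomputing the run from the initial state:
step 1: [-9]
step 2: [-9, -1]
step 3: [9]
step 4: [9, 7]
step 5: [63]
step 6: [63, -2]
step 7: [61]
step 8: [61, -6]
step 9: [-366]
step 10: [-366, 5]
step 11: [-366, 5, -4]
step 12: [-366, 5, -4, -8]
step 13: [-366, 5, -4, -8, -6]
step 14: [-366, 5, -4, -8, -6, 3]
step 15: [-366, 5, -4, -8, -6, 3, -9]
This matches the record at every step.

no error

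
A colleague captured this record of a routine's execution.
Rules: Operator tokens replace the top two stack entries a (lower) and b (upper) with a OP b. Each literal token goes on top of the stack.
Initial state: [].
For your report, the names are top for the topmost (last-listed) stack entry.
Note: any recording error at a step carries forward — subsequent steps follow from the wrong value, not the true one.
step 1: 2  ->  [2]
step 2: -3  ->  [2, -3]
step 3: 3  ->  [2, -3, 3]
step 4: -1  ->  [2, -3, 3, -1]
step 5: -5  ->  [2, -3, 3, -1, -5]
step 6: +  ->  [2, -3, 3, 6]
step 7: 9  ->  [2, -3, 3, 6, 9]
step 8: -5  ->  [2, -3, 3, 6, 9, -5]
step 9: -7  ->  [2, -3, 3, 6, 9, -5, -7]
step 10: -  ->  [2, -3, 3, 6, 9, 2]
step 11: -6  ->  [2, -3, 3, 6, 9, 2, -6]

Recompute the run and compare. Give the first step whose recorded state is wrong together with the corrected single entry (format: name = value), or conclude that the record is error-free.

step 6, top = -6

Recomputing the run from the initial state:
step 1: [2]
step 2: [2, -3]
step 3: [2, -3, 3]
step 4: [2, -3, 3, -1]
step 5: [2, -3, 3, -1, -5]
step 6: [2, -3, 3, -6]
step 7: [2, -3, 3, -6, 9]
step 8: [2, -3, 3, -6, 9, -5]
step 9: [2, -3, 3, -6, 9, -5, -7]
step 10: [2, -3, 3, -6, 9, 2]
step 11: [2, -3, 3, -6, 9, 2, -6]
The first disagreement with the record is at step 6, where the value should be top = -6.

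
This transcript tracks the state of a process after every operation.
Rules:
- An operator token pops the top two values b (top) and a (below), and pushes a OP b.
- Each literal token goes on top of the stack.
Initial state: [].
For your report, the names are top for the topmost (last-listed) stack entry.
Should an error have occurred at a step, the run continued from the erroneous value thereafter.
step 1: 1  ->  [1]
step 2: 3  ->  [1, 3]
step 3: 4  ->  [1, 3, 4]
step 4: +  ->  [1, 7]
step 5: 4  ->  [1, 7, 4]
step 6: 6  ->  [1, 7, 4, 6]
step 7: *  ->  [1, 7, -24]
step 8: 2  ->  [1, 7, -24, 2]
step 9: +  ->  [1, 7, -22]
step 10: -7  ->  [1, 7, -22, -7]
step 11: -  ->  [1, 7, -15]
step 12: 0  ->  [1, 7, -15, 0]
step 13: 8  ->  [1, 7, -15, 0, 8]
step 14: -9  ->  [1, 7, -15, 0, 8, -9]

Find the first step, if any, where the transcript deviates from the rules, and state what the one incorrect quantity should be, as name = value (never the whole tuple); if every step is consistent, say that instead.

step 7, top = 24

step 1: push 1: top = 1 -> matches
step 2: push 3: top = 3 -> in agreement
step 3: push 4: top = 4 -> matches
step 4: 3 + 4 = 7 -> same as recorded
step 5: push 4: top = 4 -> exactly as logged
step 6: push 6: top = 6 -> no discrepancy
step 7: 4 * 6 = 24 -> the transcript disagrees here
Conclusion: step 7 carries the first error; the entry should be top = 24.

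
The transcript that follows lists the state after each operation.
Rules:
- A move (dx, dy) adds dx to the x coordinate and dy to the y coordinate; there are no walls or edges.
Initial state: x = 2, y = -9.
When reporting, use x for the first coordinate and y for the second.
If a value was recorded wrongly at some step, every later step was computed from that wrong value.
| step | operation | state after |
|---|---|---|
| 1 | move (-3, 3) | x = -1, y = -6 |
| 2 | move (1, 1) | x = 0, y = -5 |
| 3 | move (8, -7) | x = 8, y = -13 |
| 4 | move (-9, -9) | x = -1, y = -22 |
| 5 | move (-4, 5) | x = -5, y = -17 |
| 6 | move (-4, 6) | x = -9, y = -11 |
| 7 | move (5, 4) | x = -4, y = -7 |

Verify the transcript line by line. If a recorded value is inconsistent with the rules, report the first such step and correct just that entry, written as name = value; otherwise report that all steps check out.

step 3, y = -12

Recomputing the run from the initial state:
step 1: x = -1, y = -6
step 2: x = 0, y = -5
step 3: x = 8, y = -12
step 4: x = -1, y = -21
step 5: x = -5, y = -16
step 6: x = -9, y = -10
step 7: x = -4, y = -6
The first disagreement with the transcript is at step 3, where the value should be y = -12.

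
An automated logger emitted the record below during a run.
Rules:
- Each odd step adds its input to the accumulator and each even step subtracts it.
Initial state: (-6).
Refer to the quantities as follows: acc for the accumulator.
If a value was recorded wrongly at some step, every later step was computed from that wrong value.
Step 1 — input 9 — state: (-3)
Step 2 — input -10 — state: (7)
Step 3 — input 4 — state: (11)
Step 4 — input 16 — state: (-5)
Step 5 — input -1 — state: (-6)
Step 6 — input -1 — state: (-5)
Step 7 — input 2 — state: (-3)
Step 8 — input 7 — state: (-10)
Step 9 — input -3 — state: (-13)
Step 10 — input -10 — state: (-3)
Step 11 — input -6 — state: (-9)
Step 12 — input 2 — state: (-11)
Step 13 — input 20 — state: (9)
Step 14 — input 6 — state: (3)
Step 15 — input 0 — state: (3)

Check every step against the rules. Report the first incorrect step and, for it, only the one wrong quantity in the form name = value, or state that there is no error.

step 1, acc = 3

Recomputing the run from the initial state:
step 1: acc = 3
step 2: acc = 13
step 3: acc = 17
step 4: acc = 1
step 5: acc = 0
step 6: acc = 1
step 7: acc = 3
step 8: acc = -4
step 9: acc = -7
step 10: acc = 3
step 11: acc = -3
step 12: acc = -5
step 13: acc = 15
step 14: acc = 9
step 15: acc = 9
The first disagreement with the record is at step 1, where the value should be acc = 3.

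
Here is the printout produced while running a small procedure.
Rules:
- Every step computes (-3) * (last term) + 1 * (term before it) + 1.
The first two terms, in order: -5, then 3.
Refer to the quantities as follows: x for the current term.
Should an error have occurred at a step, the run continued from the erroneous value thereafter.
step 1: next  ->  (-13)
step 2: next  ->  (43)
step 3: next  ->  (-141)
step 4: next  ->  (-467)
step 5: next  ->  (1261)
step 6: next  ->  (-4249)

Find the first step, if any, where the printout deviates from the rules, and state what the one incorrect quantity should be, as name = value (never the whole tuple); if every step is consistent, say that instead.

step 4, x = 467

Step 1: x = -3*(3) + (1)*(-5) + (1) = -13 — same as recorded.
Step 2: x = -3*(-13) + (1)*(3) + (1) = 43 — verified.
Step 3: x = -3*(43) + (1)*(-13) + (1) = -141 — agrees with the printout.
Step 4: x = -3*(-141) + (1)*(43) + (1) = 467 — the entry is off here.
Conclusion: step 4 carries the first error; the entry should be x = 467.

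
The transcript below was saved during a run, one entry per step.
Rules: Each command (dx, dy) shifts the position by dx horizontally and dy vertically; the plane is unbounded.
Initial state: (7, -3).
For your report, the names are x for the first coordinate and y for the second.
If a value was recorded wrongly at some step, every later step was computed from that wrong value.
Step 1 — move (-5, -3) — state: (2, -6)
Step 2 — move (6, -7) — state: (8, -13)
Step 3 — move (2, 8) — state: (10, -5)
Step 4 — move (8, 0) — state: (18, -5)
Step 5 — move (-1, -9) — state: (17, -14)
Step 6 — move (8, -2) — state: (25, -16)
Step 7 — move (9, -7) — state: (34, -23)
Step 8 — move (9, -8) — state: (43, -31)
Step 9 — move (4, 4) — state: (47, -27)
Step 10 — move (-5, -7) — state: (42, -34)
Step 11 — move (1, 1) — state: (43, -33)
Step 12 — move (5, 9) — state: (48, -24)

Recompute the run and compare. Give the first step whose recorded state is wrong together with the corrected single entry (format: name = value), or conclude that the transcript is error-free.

no error

Step 1: x = 7 + (-5) = 2, y = -3 + (-3) = -6 — exactly as logged.
Step 2: x = 2 + (6) = 8, y = -6 + (-7) = -13 — same as recorded.
Step 3: x = 8 + (2) = 10, y = -13 + (8) = -5 — consistent with the transcript.
Step 4: x = 10 + (8) = 18, y = -5 + (0) = -5 — confirmed correct.
Step 5: x = 18 + (-1) = 17, y = -5 + (-9) = -14 — same as recorded.
Step 6: x = 17 + (8) = 25, y = -14 + (-2) = -16 — exactly as logged.
Step 7: x = 25 + (9) = 34, y = -16 + (-7) = -23 — checks out.
Step 8: x = 34 + (9) = 43, y = -23 + (-8) = -31 — in agreement.
Step 9: x = 43 + (4) = 47, y = -31 + (4) = -27 — no discrepancy.
Step 10: x = 47 + (-5) = 42, y = -27 + (-7) = -34 — same as recorded.
Step 11: x = 42 + (1) = 43, y = -34 + (1) = -33 — agrees with the transcript.
Step 12: x = 43 + (5) = 48, y = -33 + (9) = -24 — consistent with the transcript.
The whole run recomputes cleanly — no discrepancies.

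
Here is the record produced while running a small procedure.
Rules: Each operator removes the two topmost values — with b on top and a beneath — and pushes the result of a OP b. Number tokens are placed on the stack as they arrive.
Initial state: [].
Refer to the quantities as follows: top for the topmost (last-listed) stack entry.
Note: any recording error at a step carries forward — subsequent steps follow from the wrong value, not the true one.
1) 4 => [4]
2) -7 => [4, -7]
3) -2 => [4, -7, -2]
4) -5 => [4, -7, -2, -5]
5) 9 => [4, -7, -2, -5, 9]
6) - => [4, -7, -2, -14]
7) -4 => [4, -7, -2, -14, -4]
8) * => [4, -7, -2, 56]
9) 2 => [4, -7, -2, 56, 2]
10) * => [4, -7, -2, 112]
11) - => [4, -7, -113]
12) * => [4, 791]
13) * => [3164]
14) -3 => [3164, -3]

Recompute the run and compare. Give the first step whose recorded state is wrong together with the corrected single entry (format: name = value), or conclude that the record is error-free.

Step 1: push 4: top = 4 — verified.
Step 2: push -7: top = -7 — confirmed correct.
Step 3: push -2: top = -2 — confirmed correct.
Step 4: push -5: top = -5 — in agreement.
Step 5: push 9: top = 9 — agrees with the record.
Step 6: -5 - 9 = -14 — in agreement.
Step 7: push -4: top = -4 — agrees with the record.
Step 8: -14 * -4 = 56 — no discrepancy.
Step 9: push 2: top = 2 — no discrepancy.
Step 10: 56 * 2 = 112 — no discrepancy.
Step 11: -2 - 112 = -114 — the record disagrees here.
The earliest wrong entry is at step 11: it should read top = -114.

step 11, top = -114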